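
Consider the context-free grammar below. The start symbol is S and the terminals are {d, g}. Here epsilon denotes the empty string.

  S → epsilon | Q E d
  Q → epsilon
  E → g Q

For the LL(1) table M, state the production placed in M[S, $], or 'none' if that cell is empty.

FIRST(Q) = {epsilon}
FIRST(E) = {g}
FIRST(S) = {epsilon, g}  (via Q E d)
FOLLOW(S) includes $ since S is the start symbol.
FOLLOW(S): S appears on no right-hand side. Thus FOLLOW(S) = {$}.
For S → epsilon: FIRST(epsilon) = {epsilon}, so it goes in M[S, t] for t ∈ {}; since epsilon ∈ FIRST, also for every t ∈ FOLLOW(S) = {$}.
For S → Q E d: FIRST(Q E d) = {g}, so it goes in M[S, t] for t ∈ {g}.

S → epsilon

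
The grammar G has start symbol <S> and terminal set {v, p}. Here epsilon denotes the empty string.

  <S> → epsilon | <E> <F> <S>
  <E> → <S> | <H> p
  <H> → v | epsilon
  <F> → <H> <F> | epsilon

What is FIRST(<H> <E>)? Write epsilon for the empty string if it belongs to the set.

{epsilon, p, v}

FIRST(<H>): from <H>→v we get {v}; from <H>→epsilon we get {epsilon}. So FIRST(<H>) = {epsilon, v}.
FIRST(<F>): from <F>→<H> <F> we get {epsilon, v}; from <F>→epsilon we get {epsilon}. So FIRST(<F>) = {epsilon, v}.
FIRST(<S>): from <S>→epsilon we get {epsilon}; from <S>→<E> <F> <S> we get {epsilon, p, v}. So FIRST(<S>) = {epsilon, p, v}.
FIRST(<E>): from <E>→<S> we get {epsilon, p, v}; from <E>→<H> p we get {p, v}. So FIRST(<E>) = {epsilon, p, v}.
FIRST(<H> <E>): take FIRST of each symbol in turn, carrying on past any symbol whose FIRST contains epsilon; result {epsilon, p, v}.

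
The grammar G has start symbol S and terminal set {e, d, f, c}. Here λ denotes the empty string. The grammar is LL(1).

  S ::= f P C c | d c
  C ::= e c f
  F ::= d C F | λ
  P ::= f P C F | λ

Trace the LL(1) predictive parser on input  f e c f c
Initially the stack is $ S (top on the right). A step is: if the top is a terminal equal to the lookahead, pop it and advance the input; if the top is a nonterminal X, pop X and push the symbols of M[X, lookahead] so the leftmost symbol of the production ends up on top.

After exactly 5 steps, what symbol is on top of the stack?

c

step 1: stack=$ S  input=f e c f c $  — expand S ::= f P C c
step 2: stack=$ c C P f  input=f e c f c $  — match f
step 3: stack=$ c C P  input=e c f c $  — expand P ::= λ
step 4: stack=$ c C  input=e c f c $  — expand C ::= e c f
step 5: stack=$ c f c e  input=e c f c $  — match e
Stack after step 5: $ c f c (top = c).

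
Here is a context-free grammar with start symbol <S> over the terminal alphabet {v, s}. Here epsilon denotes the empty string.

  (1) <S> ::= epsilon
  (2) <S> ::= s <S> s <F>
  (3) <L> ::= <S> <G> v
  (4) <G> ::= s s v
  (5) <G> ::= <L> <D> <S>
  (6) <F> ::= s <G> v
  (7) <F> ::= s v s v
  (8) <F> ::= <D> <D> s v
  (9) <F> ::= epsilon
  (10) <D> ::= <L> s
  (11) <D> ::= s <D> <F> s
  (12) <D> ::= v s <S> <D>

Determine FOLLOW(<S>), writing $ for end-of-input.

FIRST(<S>) = {epsilon, s}
FIRST(<L>) = {s}  (via <S> <G> v)
FIRST(<G>) = {s}  (via <L> <D> <S>)
FIRST(<D>) = {s, v}  (via <L> s)
FIRST(<F>) = {epsilon, s, v}  (via <D> <D> s v)
FOLLOW(<S>) includes $ since <S> is the start symbol.
FOLLOW(<L>): in <G>::=<L> <D> <S>, <L> is followed by <D> <S> with FIRST {s, v}; in <D>::=<L> s, <L> is followed by s with FIRST {s}. Thus FOLLOW(<L>) = {s, v}.
FOLLOW(<G>): in <L>::=<S> <G> v, <G> is followed by v with FIRST {v}; in <F>::=s <G> v, <G> is followed by v with FIRST {v}. Thus FOLLOW(<G>) = {v}.
FOLLOW(<S>): in <S>::=s <S> s <F>, <S> is followed by s <F> with FIRST {s}; in <L>::=<S> <G> v, <S> is followed by <G> v with FIRST {s}; in <G>::=<L> <D> <S>, the suffix after <S> is empty, so FOLLOW(<S>) ⊇ FOLLOW(<G>) = {v}; in <D>::=v s <S> <D>, <S> is followed by <D> with FIRST {s, v}. Thus FOLLOW(<S>) = {$, s, v}.
FOLLOW(<F>): in <S>::=s <S> s <F>, the suffix after <F> is empty, so FOLLOW(<F>) ⊇ FOLLOW(<S>) = {$, s, v}; in <D>::=s <D> <F> s, <F> is followed by s with FIRST {s}. Thus FOLLOW(<F>) = {$, s, v}.
FOLLOW(<D>): in <G>::=<L> <D> <S>, <D> is followed by <S> with FIRST {epsilon, s}; in <G>::=<L> <D> <S>, the suffix after <D> is nullable, so FOLLOW(<D>) ⊇ FOLLOW(<G>) = {v}; in <F>::=<D> <D> s v (occurrence 1), <D> is followed by <D> s v with FIRST {s, v}; in <F>::=<D> <D> s v (occurrence 2), <D> is followed by s v with FIRST {s}; in <D>::=s <D> <F> s, <D> is followed by <F> s with FIRST {s, v}; in <D>::=v s <S> <D>, the suffix after <D> is empty (adds nothing new). Thus FOLLOW(<D>) = {s, v}.

{$, s, v}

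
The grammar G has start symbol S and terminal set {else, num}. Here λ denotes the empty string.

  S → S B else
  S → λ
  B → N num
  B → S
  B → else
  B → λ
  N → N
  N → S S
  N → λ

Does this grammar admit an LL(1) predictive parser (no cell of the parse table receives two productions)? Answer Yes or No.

No

FIRST(S) = {λ, else, num}
FIRST(B) = {λ, else, num}
FIRST(N) = {λ, else, num}
FOLLOW(S) = {$, else, num}
FOLLOW(B) = {else}
FOLLOW(N) = {num}
Cell M[B, else] receives both B → N num and B → S and B → else and B → λ — the grammar is not LL(1).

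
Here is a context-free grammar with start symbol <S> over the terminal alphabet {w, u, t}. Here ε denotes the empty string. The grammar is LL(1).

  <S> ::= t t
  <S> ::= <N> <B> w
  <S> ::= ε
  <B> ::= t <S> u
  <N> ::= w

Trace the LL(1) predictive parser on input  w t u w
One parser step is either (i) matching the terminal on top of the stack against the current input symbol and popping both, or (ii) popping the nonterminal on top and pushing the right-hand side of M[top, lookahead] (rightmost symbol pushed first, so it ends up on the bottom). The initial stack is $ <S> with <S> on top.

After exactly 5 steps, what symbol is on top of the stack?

<S>

     Stack        Input      Action
  1  $ <S>        w t u w $  expand <S> ::= <N> <B> w
  2  $ w <B> <N>  w t u w $  expand <N> ::= w
  3  $ w <B> w    w t u w $  match w
  4  $ w <B>      t u w $    expand <B> ::= t <S> u
  5  $ w u <S> t  t u w $    match t
Stack after step 5: $ w u <S> (top = <S>).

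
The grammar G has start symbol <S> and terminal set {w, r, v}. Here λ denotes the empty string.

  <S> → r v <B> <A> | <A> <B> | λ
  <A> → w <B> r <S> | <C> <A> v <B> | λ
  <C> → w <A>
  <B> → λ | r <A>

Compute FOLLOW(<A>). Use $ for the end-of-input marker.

FIRST(<C>) = {w}
FIRST(<B>) = {λ, r}
FIRST(<A>) = {λ, w}  (via <C> <A> v <B>)
FIRST(<S>) = {λ, r, w}  (via <A> <B>)
FOLLOW(<S>) includes $ since <S> is the start symbol.
FOLLOW(<C>): in <A>→<C> <A> v <B>, <C> is followed by <A> v <B> with FIRST {v, w}. Thus FOLLOW(<C>) = {v, w}.
FOLLOW(<S>): in <A>→w <B> r <S>, the suffix after <S> is empty, so FOLLOW(<S>) ⊇ FOLLOW(<A>) = {$, r, v, w}. Thus FOLLOW(<S>) = {$, r, v, w}.
FOLLOW(<A>): in <S>→r v <B> <A>, the suffix after <A> is empty, so FOLLOW(<A>) ⊇ FOLLOW(<S>) = {$, r, v, w}; in <S>→<A> <B>, <A> is followed by <B> with FIRST {λ, r}; in <S>→<A> <B>, the suffix after <A> is nullable, so FOLLOW(<A>) ⊇ FOLLOW(<S>) = {$, r, v, w}; in <A>→<C> <A> v <B>, <A> is followed by v <B> with FIRST {v}; in <C>→w <A>, the suffix after <A> is empty, so FOLLOW(<A>) ⊇ FOLLOW(<C>) = {v, w}; in <B>→r <A>, the suffix after <A> is empty, so FOLLOW(<A>) ⊇ FOLLOW(<B>) = {$, r, v, w}. Thus FOLLOW(<A>) = {$, r, v, w}.
FOLLOW(<B>): in <S>→r v <B> <A>, <B> is followed by <A> with FIRST {λ, w}; in <S>→r v <B> <A>, the suffix after <B> is nullable, so FOLLOW(<B>) ⊇ FOLLOW(<S>) = {$, r, v, w}; in <S>→<A> <B>, the suffix after <B> is empty, so FOLLOW(<B>) ⊇ FOLLOW(<S>) = {$, r, v, w}; in <A>→w <B> r <S>, <B> is followed by r <S> with FIRST {r}; in <A>→<C> <A> v <B>, the suffix after <B> is empty, so FOLLOW(<B>) ⊇ FOLLOW(<A>) = {$, r, v, w}. Thus FOLLOW(<B>) = {$, r, v, w}.

{$, r, v, w}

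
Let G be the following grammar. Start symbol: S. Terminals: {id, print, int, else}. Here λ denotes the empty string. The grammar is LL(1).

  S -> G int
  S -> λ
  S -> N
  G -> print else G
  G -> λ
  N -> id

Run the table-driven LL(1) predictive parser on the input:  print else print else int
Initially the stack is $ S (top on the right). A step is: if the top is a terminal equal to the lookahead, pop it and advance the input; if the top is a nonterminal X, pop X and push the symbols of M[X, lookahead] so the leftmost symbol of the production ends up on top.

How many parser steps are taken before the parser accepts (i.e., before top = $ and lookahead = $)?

     Stack               Input                        Action
  1  $ S                 print else print else int $  expand S -> G int
  2  $ int G             print else print else int $  expand G -> print else G
  3  $ int G else print  print else print else int $  match print
  4  $ int G else        else print else int $        match else
  5  $ int G             print else int $             expand G -> print else G
  6  $ int G else print  print else int $             match print
  7  $ int G else        else int $                   match else
  8  $ int G             int $                        expand G -> λ
  9  $ int               int $                        match int
Accept reached after 9 steps.

9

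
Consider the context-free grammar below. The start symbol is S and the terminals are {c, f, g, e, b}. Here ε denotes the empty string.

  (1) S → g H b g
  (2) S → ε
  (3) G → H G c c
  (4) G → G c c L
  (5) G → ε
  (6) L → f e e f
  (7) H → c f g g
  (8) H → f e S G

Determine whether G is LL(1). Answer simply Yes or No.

FIRST(S) = {ε, g}
FIRST(G) = {ε, c, f}
FIRST(L) = {f}
FIRST(H) = {c, f}
FOLLOW(S) = {$, b, c, f}
FOLLOW(G) = {b, c, f}
FOLLOW(L) = {b, c, f}
FOLLOW(H) = {b, c, f}
Cell M[G, c] receives both G → H G c c and G → G c c L and G → ε — the grammar is not LL(1).

No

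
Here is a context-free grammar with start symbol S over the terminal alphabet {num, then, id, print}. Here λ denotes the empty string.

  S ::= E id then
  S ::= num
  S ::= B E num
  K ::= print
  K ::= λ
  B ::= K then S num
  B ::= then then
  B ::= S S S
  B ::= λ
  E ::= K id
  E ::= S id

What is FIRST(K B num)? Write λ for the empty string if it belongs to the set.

FIRST(K): from K::=print we get {print}; from K::=λ we get {λ}. So FIRST(K) = {λ, print}.
FIRST(S): from S::=E id then we get {id, num, print, then}; from S::=num we get {num}; from S::=B E num we get {id, num, print, then}. So FIRST(S) = {id, num, print, then}.
FIRST(B): from B::=K then S num we get {print, then}; from B::=then then we get {then}; from B::=S S S we get {id, num, print, then}; from B::=λ we get {λ}. So FIRST(B) = {λ, id, num, print, then}.
FIRST(E): from E::=K id we get {id, print}; from E::=S id we get {id, num, print, then}. So FIRST(E) = {id, num, print, then}.
FIRST(K B num): take FIRST of each symbol in turn, carrying on past any symbol whose FIRST contains λ; result {id, num, print, then}.

{id, num, print, then}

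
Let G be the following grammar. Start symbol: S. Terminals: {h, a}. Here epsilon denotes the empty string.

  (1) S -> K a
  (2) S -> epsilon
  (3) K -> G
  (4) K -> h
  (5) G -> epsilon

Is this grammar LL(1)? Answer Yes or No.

Yes

FIRST(S) = {epsilon, a, h}
FIRST(K) = {epsilon, h}
FIRST(G) = {epsilon}
FOLLOW(S) = {$}
FOLLOW(K) = {a}
FOLLOW(G) = {a}
Each cell of M receives at most one production.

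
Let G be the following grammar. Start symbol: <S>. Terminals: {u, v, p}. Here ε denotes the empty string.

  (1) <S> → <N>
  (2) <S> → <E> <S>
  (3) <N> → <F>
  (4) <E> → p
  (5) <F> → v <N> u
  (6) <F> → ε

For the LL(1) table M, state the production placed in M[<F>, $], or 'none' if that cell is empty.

FIRST(<E>) = {p}
FIRST(<F>) = {ε, v}
FIRST(<N>) = {ε, v}  (via <F>)
FIRST(<S>) = {ε, p, v}  (via <N>, <E> <S>)
FOLLOW(<S>) includes $ since <S> is the start symbol.
FOLLOW(<N>): in <S>→<N>, the suffix after <N> is empty, so FOLLOW(<N>) ⊇ FOLLOW(<S>) = {$}; in <F>→v <N> u, <N> is followed by u with FIRST {u}. Thus FOLLOW(<N>) = {$, u}.
FOLLOW(<F>): in <N>→<F>, the suffix after <F> is empty, so FOLLOW(<F>) ⊇ FOLLOW(<N>) = {$, u}. Thus FOLLOW(<F>) = {$, u}.
For <F> → v <N> u: FIRST(v <N> u) = {v}, so it goes in M[<F>, t] for t ∈ {v}.
For <F> → ε: FIRST(ε) = {ε}, so it goes in M[<F>, t] for t ∈ {}; since ε ∈ FIRST, also for every t ∈ FOLLOW(<F>) = {$, u}.

<F> → ε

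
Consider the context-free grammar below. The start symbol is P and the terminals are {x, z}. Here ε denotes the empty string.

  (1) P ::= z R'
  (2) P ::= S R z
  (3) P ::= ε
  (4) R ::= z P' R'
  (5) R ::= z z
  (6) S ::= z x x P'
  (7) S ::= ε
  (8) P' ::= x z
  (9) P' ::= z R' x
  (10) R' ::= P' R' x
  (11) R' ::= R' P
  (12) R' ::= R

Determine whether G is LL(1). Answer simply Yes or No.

No

FIRST(P) = {ε, z}
FIRST(R) = {z}
FIRST(S) = {ε, z}
FIRST(P') = {x, z}
FIRST(R') = {x, z}
FOLLOW(P) = {$, x, z}
FOLLOW(R) = {$, x, z}
FOLLOW(S) = {z}
FOLLOW(P') = {x, z}
FOLLOW(R') = {$, x, z}
Cell M[P, z] receives both P ::= z R' and P ::= S R z and P ::= ε — the grammar is not LL(1).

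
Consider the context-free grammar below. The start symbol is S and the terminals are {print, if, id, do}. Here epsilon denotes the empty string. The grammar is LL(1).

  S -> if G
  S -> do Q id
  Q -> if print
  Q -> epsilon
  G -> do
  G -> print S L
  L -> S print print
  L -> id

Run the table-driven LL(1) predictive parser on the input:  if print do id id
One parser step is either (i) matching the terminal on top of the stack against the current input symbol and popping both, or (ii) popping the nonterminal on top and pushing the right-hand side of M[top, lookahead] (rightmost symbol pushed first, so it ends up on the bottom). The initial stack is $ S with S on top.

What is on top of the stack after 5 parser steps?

do

     Stack        Input                Action
  1  $ S          if print do id id $  expand S -> if G
  2  $ G if       if print do id id $  match if
  3  $ G          print do id id $     expand G -> print S L
  4  $ L S print  print do id id $     match print
  5  $ L S        do id id $           expand S -> do Q id
Stack after step 5: $ L id Q do (top = do).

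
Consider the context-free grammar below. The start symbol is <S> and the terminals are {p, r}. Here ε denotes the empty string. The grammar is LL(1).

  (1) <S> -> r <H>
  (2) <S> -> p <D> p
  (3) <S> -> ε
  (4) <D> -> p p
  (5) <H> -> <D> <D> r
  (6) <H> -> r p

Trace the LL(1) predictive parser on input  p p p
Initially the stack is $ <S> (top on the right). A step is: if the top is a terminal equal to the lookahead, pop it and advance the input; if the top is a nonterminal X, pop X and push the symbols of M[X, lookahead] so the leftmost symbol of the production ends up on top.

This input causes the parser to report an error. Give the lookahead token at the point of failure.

$

step 1: stack=$ <S>  input=p p p $  — expand <S> -> p <D> p
step 2: stack=$ p <D> p  input=p p p $  — match p
step 3: stack=$ p <D>  input=p p $  — expand <D> -> p p
step 4: stack=$ p p p  input=p p $  — match p
step 5: stack=$ p p  input=p $  — match p
step 6: stack=$ p  input=$  — error: top is terminal p but lookahead is $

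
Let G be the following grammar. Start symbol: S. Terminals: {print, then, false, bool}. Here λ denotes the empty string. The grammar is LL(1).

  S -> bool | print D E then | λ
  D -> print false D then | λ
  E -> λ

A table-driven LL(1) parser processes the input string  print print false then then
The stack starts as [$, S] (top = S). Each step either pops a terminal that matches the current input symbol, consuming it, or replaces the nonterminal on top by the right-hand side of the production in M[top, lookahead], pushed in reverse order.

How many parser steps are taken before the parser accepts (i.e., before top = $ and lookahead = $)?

     Stack                        Input                          Action
  1  $ S                          print print false then then $  expand S -> print D E then
  2  $ then E D print             print print false then then $  match print
  3  $ then E D                   print false then then $        expand D -> print false D then
  4  $ then E then D false print  print false then then $        match print
  5  $ then E then D false        false then then $              match false
  6  $ then E then D              then then $                    expand D -> λ
  7  $ then E then                then then $                    match then
  8  $ then E                     then $                         expand E -> λ
  9  $ then                       then $                         match then
Accept reached after 9 steps.

9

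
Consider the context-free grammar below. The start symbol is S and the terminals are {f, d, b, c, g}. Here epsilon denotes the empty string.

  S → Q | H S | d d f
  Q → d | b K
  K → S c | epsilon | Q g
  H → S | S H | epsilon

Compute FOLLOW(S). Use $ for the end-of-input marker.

FIRST(Q): from Q→d we get {d}; from Q→b K we get {b}. So FIRST(Q) = {b, d}.
FIRST(S): from S→Q we get {b, d}; from S→H S we get {b, d}; from S→d d f we get {d}. So FIRST(S) = {b, d}.
FIRST(K): from K→S c we get {b, d}; from K→epsilon we get {epsilon}; from K→Q g we get {b, d}. So FIRST(K) = {epsilon, b, d}.
FIRST(H): from H→S we get {b, d}; from H→S H we get {b, d}; from H→epsilon we get {epsilon}. So FIRST(H) = {epsilon, b, d}.
FOLLOW(S) includes $ since S is the start symbol.
FOLLOW(H): in S→H S, H is followed by S with FIRST {b, d}; in H→S H, the suffix after H is empty (adds nothing new). Thus FOLLOW(H) = {b, d}.
FOLLOW(S): in S→H S, the suffix after S is empty (adds nothing new); in K→S c, S is followed by c with FIRST {c}; in H→S, the suffix after S is empty, so FOLLOW(S) ⊇ FOLLOW(H) = {b, d}; in H→S H, S is followed by H with FIRST {epsilon, b, d}; in H→S H, the suffix after S is nullable, so FOLLOW(S) ⊇ FOLLOW(H) = {b, d}. Thus FOLLOW(S) = {$, b, c, d}.
FOLLOW(Q): in S→Q, the suffix after Q is empty, so FOLLOW(Q) ⊇ FOLLOW(S) = {$, b, c, d}; in K→Q g, Q is followed by g with FIRST {g}. Thus FOLLOW(Q) = {$, b, c, d, g}.
FOLLOW(K): in Q→b K, the suffix after K is empty, so FOLLOW(K) ⊇ FOLLOW(Q) = {$, b, c, d, g}. Thus FOLLOW(K) = {$, b, c, d, g}.

{$, b, c, d}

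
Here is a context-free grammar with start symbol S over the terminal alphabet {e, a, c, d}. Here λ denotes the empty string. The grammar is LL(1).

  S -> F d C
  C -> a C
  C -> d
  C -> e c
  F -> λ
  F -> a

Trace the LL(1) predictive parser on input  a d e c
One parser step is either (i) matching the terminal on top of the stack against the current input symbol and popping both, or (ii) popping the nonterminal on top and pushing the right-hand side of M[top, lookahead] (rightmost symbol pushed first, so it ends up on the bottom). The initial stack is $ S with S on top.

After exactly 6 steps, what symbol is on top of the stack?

c

     Stack    Input      Action
  1  $ S      a d e c $  expand S -> F d C
  2  $ C d F  a d e c $  expand F -> a
  3  $ C d a  a d e c $  match a
  4  $ C d    d e c $    match d
  5  $ C      e c $      expand C -> e c
  6  $ c e    e c $      match e
Stack after step 6: $ c (top = c).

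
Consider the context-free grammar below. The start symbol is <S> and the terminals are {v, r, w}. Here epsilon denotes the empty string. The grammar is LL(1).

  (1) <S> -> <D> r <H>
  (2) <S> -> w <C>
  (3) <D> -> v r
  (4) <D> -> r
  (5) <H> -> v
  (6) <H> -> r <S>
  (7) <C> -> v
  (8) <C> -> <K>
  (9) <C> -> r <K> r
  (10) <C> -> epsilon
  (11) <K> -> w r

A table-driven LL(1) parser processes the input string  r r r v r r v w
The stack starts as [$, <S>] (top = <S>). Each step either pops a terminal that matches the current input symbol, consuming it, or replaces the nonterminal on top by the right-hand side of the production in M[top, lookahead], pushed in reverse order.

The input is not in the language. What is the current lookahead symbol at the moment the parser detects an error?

w

step 1: stack=$ <S>  input=r r r v r r v w $  — expand <S> -> <D> r <H>
step 2: stack=$ <H> r <D>  input=r r r v r r v w $  — expand <D> -> r
step 3: stack=$ <H> r r  input=r r r v r r v w $  — match r
step 4: stack=$ <H> r  input=r r v r r v w $  — match r
step 5: stack=$ <H>  input=r v r r v w $  — expand <H> -> r <S>
step 6: stack=$ <S> r  input=r v r r v w $  — match r
step 7: stack=$ <S>  input=v r r v w $  — expand <S> -> <D> r <H>
step 8: stack=$ <H> r <D>  input=v r r v w $  — expand <D> -> v r
step 9: stack=$ <H> r r v  input=v r r v w $  — match v
step 10: stack=$ <H> r r  input=r r v w $  — match r
step 11: stack=$ <H> r  input=r v w $  — match r
step 12: stack=$ <H>  input=v w $  — expand <H> -> v
step 13: stack=$ v  input=v w $  — match v
step 14: stack=$  input=w $  — error: stack empty but input remains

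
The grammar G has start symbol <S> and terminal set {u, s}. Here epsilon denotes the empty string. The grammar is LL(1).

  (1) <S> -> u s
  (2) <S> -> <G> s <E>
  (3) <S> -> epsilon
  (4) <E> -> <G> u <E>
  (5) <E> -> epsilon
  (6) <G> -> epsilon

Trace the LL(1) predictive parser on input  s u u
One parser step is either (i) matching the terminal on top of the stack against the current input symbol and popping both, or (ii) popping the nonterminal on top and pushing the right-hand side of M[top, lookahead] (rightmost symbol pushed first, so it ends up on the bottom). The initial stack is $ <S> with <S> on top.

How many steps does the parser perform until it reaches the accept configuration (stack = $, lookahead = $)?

      Stack        Input    Action
   1  $ <S>        s u u $  expand <S> -> <G> s <E>
   2  $ <E> s <G>  s u u $  expand <G> -> epsilon
   3  $ <E> s      s u u $  match s
   4  $ <E>        u u $    expand <E> -> <G> u <E>
   5  $ <E> u <G>  u u $    expand <G> -> epsilon
   6  $ <E> u      u u $    match u
   7  $ <E>        u $      expand <E> -> <G> u <E>
   8  $ <E> u <G>  u $      expand <G> -> epsilon
   9  $ <E> u      u $      match u
  10  $ <E>        $        expand <E> -> epsilon
Accept reached after 10 steps.

10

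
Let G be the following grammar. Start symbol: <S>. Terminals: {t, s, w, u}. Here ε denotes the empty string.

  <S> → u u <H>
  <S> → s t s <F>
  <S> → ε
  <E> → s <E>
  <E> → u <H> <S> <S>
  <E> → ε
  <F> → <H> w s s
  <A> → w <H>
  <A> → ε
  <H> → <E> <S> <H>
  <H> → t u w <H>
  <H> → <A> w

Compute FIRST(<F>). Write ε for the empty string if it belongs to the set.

{s, t, u, w}

FIRST(<S>) = {ε, s, u}
FIRST(<E>) = {ε, s, u}
FIRST(<A>) = {ε, w}
FIRST(<H>) = {s, t, u, w}  (via <E> <S> <H>, <A> w)
FIRST(<F>) = {s, t, u, w}  (via <H> w s s)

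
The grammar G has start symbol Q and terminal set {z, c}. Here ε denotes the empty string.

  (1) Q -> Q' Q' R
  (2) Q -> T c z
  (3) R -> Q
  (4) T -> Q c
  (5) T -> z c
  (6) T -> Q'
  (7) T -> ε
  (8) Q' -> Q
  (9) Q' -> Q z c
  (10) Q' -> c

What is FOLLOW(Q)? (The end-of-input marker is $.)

FIRST(Q): from Q->Q' Q' R we get {c, z}; from Q->T c z we get {c, z}. So FIRST(Q) = {c, z}.
FIRST(R): from R->Q we get {c, z}. So FIRST(R) = {c, z}.
FIRST(Q'): from Q'->Q we get {c, z}; from Q'->Q z c we get {c, z}; from Q'->c we get {c}. So FIRST(Q') = {c, z}.
FIRST(T): from T->Q c we get {c, z}; from T->z c we get {z}; from T->Q' we get {c, z}; from T->ε we get {ε}. So FIRST(T) = {ε, c, z}.
FOLLOW(Q) includes $ since Q is the start symbol.
FOLLOW(T): in Q->T c z, T is followed by c z with FIRST {c}. Thus FOLLOW(T) = {c}.
FOLLOW(Q'): in Q->Q' Q' R (occurrence 1), Q' is followed by Q' R with FIRST {c, z}; in Q->Q' Q' R (occurrence 2), Q' is followed by R with FIRST {c, z}; in T->Q', the suffix after Q' is empty, so FOLLOW(Q') ⊇ FOLLOW(T) = {c}. Thus FOLLOW(Q') = {c, z}.
FOLLOW(Q): in R->Q, the suffix after Q is empty, so FOLLOW(Q) ⊇ FOLLOW(R) = {$, c, z}; in T->Q c, Q is followed by c with FIRST {c}; in Q'->Q, the suffix after Q is empty, so FOLLOW(Q) ⊇ FOLLOW(Q') = {c, z}; in Q'->Q z c, Q is followed by z c with FIRST {z}. Thus FOLLOW(Q) = {$, c, z}.
FOLLOW(R): in Q->Q' Q' R, the suffix after R is empty, so FOLLOW(R) ⊇ FOLLOW(Q) = {$, c, z}. Thus FOLLOW(R) = {$, c, z}.

{$, c, z}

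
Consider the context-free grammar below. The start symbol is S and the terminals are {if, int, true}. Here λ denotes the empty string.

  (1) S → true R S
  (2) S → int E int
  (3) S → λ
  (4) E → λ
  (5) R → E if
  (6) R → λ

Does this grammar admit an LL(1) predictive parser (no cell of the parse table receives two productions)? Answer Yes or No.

FIRST(S) = {λ, int, true}
FIRST(E) = {λ}
FIRST(R) = {λ, if}
FOLLOW(S) = {$}
FOLLOW(E) = {if, int}
FOLLOW(R) = {$, int, true}
Each cell of M receives at most one production.

Yes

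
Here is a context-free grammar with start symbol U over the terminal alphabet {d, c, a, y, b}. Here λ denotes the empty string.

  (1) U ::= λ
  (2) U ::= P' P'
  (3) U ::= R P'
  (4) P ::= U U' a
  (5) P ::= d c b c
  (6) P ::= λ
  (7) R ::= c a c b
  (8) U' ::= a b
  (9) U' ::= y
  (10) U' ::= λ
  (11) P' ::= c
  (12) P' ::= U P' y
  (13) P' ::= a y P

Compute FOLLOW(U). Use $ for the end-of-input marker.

FIRST(R): from R::=c a c b we get {c}. So FIRST(R) = {c}.
FIRST(U'): from U'::=a b we get {a}; from U'::=y we get {y}; from U'::=λ we get {λ}. So FIRST(U') = {λ, a, y}.
FIRST(U): from U::=λ we get {λ}; from U::=P' P' we get {a, c}; from U::=R P' we get {c}. So FIRST(U) = {λ, a, c}.
FIRST(P): from P::=U U' a we get {a, c, y}; from P::=d c b c we get {d}; from P::=λ we get {λ}. So FIRST(P) = {λ, a, c, d, y}.
FIRST(P'): from P'::=c we get {c}; from P'::=U P' y we get {a, c}; from P'::=a y P we get {a}. So FIRST(P') = {a, c}.
FOLLOW(U) includes $ since U is the start symbol.
FOLLOW(U): in P::=U U' a, U is followed by U' a with FIRST {a, y}; in P'::=U P' y, U is followed by P' y with FIRST {a, c}. Thus FOLLOW(U) = {$, a, c, y}.
FOLLOW(R): in U::=R P', R is followed by P' with FIRST {a, c}. Thus FOLLOW(R) = {a, c}.
FOLLOW(U'): in P::=U U' a, U' is followed by a with FIRST {a}. Thus FOLLOW(U') = {a}.
FOLLOW(P'): in U::=P' P' (occurrence 1), P' is followed by P' with FIRST {a, c}; in U::=P' P' (occurrence 2), the suffix after P' is empty, so FOLLOW(P') ⊇ FOLLOW(U) = {$, a, c, y}; in U::=R P', the suffix after P' is empty, so FOLLOW(P') ⊇ FOLLOW(U) = {$, a, c, y}; in P'::=U P' y, P' is followed by y with FIRST {y}. Thus FOLLOW(P') = {$, a, c, y}.
FOLLOW(P): in P'::=a y P, the suffix after P is empty, so FOLLOW(P) ⊇ FOLLOW(P') = {$, a, c, y}. Thus FOLLOW(P) = {$, a, c, y}.

{$, a, c, y}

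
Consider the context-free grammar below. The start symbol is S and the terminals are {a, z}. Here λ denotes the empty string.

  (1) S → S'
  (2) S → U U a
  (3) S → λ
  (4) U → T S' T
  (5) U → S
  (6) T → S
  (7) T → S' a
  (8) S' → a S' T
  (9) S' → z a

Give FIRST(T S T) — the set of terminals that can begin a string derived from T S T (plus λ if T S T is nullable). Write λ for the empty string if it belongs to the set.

{λ, a, z}

FIRST(S') = {a, z}
FIRST(S) = {λ, a, z}  (via S', U U a)
FIRST(T) = {λ, a, z}  (via S, S' a)
FIRST(U) = {λ, a, z}  (via T S' T, S)
FIRST(T S T): take FIRST of each symbol in turn, carrying on past any symbol whose FIRST contains λ; result {λ, a, z}.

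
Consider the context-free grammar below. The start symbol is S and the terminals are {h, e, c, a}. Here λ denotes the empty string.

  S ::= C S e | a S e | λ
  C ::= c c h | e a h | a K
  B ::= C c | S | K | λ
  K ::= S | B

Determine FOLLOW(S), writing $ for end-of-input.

FIRST(C): from C::=c c h we get {c}; from C::=e a h we get {e}; from C::=a K we get {a}. So FIRST(C) = {a, c, e}.
FIRST(S): from S::=C S e we get {a, c, e}; from S::=a S e we get {a}; from S::=λ we get {λ}. So FIRST(S) = {λ, a, c, e}.
FIRST(B): from B::=C c we get {a, c, e}; from B::=S we get {λ, a, c, e}; from B::=K we get {λ, a, c, e}; from B::=λ we get {λ}. So FIRST(B) = {λ, a, c, e}.
FIRST(K): from K::=S we get {λ, a, c, e}; from K::=B we get {λ, a, c, e}. So FIRST(K) = {λ, a, c, e}.
FOLLOW(S) includes $ since S is the start symbol.
FOLLOW(C): in S::=C S e, C is followed by S e with FIRST {a, c, e}; in B::=C c, C is followed by c with FIRST {c}. Thus FOLLOW(C) = {a, c, e}.
FOLLOW(S): in S::=C S e, S is followed by e with FIRST {e}; in S::=a S e, S is followed by e with FIRST {e}; in B::=S, the suffix after S is empty, so FOLLOW(S) ⊇ FOLLOW(B) = {a, c, e}; in K::=S, the suffix after S is empty, so FOLLOW(S) ⊇ FOLLOW(K) = {a, c, e}. Thus FOLLOW(S) = {$, a, c, e}.
FOLLOW(B): in K::=B, the suffix after B is empty, so FOLLOW(B) ⊇ FOLLOW(K) = {a, c, e}. Thus FOLLOW(B) = {a, c, e}.
FOLLOW(K): in C::=a K, the suffix after K is empty, so FOLLOW(K) ⊇ FOLLOW(C) = {a, c, e}; in B::=K, the suffix after K is empty, so FOLLOW(K) ⊇ FOLLOW(B) = {a, c, e}. Thus FOLLOW(K) = {a, c, e}.

{$, a, c, e}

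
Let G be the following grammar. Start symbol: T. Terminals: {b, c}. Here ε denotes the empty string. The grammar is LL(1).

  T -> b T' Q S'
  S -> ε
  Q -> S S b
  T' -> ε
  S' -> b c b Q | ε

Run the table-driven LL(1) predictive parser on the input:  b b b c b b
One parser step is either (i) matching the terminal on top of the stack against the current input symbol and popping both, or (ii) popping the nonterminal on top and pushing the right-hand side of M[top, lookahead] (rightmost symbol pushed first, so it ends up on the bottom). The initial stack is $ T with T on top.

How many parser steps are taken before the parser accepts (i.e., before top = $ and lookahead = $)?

15

step 1: stack=$ T  input=b b b c b b $  — expand T -> b T' Q S'
step 2: stack=$ S' Q T' b  input=b b b c b b $  — match b
step 3: stack=$ S' Q T'  input=b b c b b $  — expand T' -> ε
step 4: stack=$ S' Q  input=b b c b b $  — expand Q -> S S b
step 5: stack=$ S' b S S  input=b b c b b $  — expand S -> ε
step 6: stack=$ S' b S  input=b b c b b $  — expand S -> ε
step 7: stack=$ S' b  input=b b c b b $  — match b
step 8: stack=$ S'  input=b c b b $  — expand S' -> b c b Q
step 9: stack=$ Q b c b  input=b c b b $  — match b
step 10: stack=$ Q b c  input=c b b $  — match c
step 11: stack=$ Q b  input=b b $  — match b
step 12: stack=$ Q  input=b $  — expand Q -> S S b
step 13: stack=$ b S S  input=b $  — expand S -> ε
step 14: stack=$ b S  input=b $  — expand S -> ε
step 15: stack=$ b  input=b $  — match b
Accept reached after 15 steps.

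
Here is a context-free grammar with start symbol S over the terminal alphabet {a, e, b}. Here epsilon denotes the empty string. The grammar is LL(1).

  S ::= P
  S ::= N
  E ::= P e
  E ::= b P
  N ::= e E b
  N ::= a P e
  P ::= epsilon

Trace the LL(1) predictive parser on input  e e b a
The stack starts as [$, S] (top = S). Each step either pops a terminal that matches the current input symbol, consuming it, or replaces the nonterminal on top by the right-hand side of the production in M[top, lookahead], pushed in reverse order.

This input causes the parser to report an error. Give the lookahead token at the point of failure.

a

     Stack    Input      Action
  1  $ S      e e b a $  expand S ::= N
  2  $ N      e e b a $  expand N ::= e E b
  3  $ b E e  e e b a $  match e
  4  $ b E    e b a $    expand E ::= P e
  5  $ b e P  e b a $    expand P ::= epsilon
  6  $ b e    e b a $    match e
  7  $ b      b a $      match b
  8  $        a $        error: stack empty but input remains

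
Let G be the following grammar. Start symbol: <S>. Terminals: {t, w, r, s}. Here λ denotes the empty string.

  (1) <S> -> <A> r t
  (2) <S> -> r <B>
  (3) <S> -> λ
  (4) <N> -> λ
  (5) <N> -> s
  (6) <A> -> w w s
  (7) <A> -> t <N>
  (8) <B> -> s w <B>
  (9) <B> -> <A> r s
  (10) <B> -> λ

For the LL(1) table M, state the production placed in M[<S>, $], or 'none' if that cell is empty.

<S> -> λ

FIRST(<N>) = {λ, s}
FIRST(<A>) = {t, w}
FIRST(<S>) = {λ, r, t, w}  (via <A> r t)
FIRST(<B>) = {λ, s, t, w}  (via <A> r s)
FOLLOW(<S>) includes $ since <S> is the start symbol.
FOLLOW(<S>): <S> appears on no right-hand side. Thus FOLLOW(<S>) = {$}.
For <S> -> <A> r t: FIRST(<A> r t) = {t, w}, so it goes in M[<S>, t] for t ∈ {t, w}.
For <S> -> r <B>: FIRST(r <B>) = {r}, so it goes in M[<S>, t] for t ∈ {r}.
For <S> -> λ: FIRST(λ) = {λ}, so it goes in M[<S>, t] for t ∈ {}; since λ ∈ FIRST, also for every t ∈ FOLLOW(<S>) = {$}.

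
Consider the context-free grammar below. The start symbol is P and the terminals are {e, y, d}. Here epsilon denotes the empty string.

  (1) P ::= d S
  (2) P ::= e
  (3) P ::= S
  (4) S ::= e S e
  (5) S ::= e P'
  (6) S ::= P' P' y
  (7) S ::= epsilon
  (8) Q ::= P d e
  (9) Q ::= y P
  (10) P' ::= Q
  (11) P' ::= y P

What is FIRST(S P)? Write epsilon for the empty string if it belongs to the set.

{epsilon, d, e, y}

FIRST(P) = {epsilon, d, e, y}  (via S)
FIRST(Q) = {d, e, y}  (via P d e)
FIRST(P') = {d, e, y}  (via Q)
FIRST(S) = {epsilon, d, e, y}  (via P' P' y)
FIRST(S P): take FIRST of each symbol in turn, carrying on past any symbol whose FIRST contains epsilon; result {epsilon, d, e, y}.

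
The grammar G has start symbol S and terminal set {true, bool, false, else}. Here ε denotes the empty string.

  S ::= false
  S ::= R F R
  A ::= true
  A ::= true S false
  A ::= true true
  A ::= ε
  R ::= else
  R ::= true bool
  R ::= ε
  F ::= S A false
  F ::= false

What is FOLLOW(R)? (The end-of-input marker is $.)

FIRST(A): from A::=true we get {true}; from A::=true S false we get {true}; from A::=true true we get {true}; from A::=ε we get {ε}. So FIRST(A) = {ε, true}.
FIRST(R): from R::=else we get {else}; from R::=true bool we get {true}; from R::=ε we get {ε}. So FIRST(R) = {ε, else, true}.
FIRST(S): from S::=false we get {false}; from S::=R F R we get {else, false, true}. So FIRST(S) = {else, false, true}.
FIRST(F): from F::=S A false we get {else, false, true}; from F::=false we get {false}. So FIRST(F) = {else, false, true}.
FOLLOW(S) includes $ since S is the start symbol.
FOLLOW(S): in A::=true S false, S is followed by false with FIRST {false}; in F::=S A false, S is followed by A false with FIRST {false, true}. Thus FOLLOW(S) = {$, false, true}.
FOLLOW(A): in F::=S A false, A is followed by false with FIRST {false}. Thus FOLLOW(A) = {false}.
FOLLOW(R): in S::=R F R (occurrence 1), R is followed by F R with FIRST {else, false, true}; in S::=R F R (occurrence 2), the suffix after R is empty, so FOLLOW(R) ⊇ FOLLOW(S) = {$, false, true}. Thus FOLLOW(R) = {$, else, false, true}.
FOLLOW(F): in S::=R F R, F is followed by R with FIRST {ε, else, true}; in S::=R F R, the suffix after F is nullable, so FOLLOW(F) ⊇ FOLLOW(S) = {$, false, true}. Thus FOLLOW(F) = {$, else, false, true}.

{$, else, false, true}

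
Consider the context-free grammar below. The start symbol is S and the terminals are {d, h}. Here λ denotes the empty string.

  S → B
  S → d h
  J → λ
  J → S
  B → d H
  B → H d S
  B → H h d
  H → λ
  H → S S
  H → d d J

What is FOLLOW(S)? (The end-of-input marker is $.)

{$, d, h}

FIRST(S) = {d, h}  (via B)
FIRST(J) = {λ, d, h}  (via S)
FIRST(H) = {λ, d, h}  (via S S)
FIRST(B) = {d, h}  (via H d S, H h d)
FOLLOW(S) includes $ since S is the start symbol.
FOLLOW(S): in J→S, the suffix after S is empty, so FOLLOW(S) ⊇ FOLLOW(J) = {$, d, h}; in B→H d S, the suffix after S is empty, so FOLLOW(S) ⊇ FOLLOW(B) = {$, d, h}; in H→S S (occurrence 1), S is followed by S with FIRST {d, h}; in H→S S (occurrence 2), the suffix after S is empty, so FOLLOW(S) ⊇ FOLLOW(H) = {$, d, h}. Thus FOLLOW(S) = {$, d, h}.
FOLLOW(B): in S→B, the suffix after B is empty, so FOLLOW(B) ⊇ FOLLOW(S) = {$, d, h}. Thus FOLLOW(B) = {$, d, h}.
FOLLOW(H): in B→d H, the suffix after H is empty, so FOLLOW(H) ⊇ FOLLOW(B) = {$, d, h}; in B→H d S, H is followed by d S with FIRST {d}; in B→H h d, H is followed by h d with FIRST {h}. Thus FOLLOW(H) = {$, d, h}.
FOLLOW(J): in H→d d J, the suffix after J is empty, so FOLLOW(J) ⊇ FOLLOW(H) = {$, d, h}. Thus FOLLOW(J) = {$, d, h}.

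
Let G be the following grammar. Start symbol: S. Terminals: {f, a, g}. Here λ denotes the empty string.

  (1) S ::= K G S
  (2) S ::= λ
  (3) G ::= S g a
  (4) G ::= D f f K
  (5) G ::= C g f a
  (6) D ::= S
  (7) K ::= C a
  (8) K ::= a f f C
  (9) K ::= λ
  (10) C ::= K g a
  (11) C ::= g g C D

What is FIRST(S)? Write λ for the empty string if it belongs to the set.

{λ, a, f, g}

FIRST(S): from S::=K G S we get {a, f, g}; from S::=λ we get {λ}. So FIRST(S) = {λ, a, f, g}.
FIRST(D): from D::=S we get {λ, a, f, g}. So FIRST(D) = {λ, a, f, g}.
FIRST(G): from G::=S g a we get {a, f, g}; from G::=D f f K we get {a, f, g}; from G::=C g f a we get {a, g}. So FIRST(G) = {a, f, g}.
FIRST(K): from K::=C a we get {a, g}; from K::=a f f C we get {a}; from K::=λ we get {λ}. So FIRST(K) = {λ, a, g}.
FIRST(C): from C::=K g a we get {a, g}; from C::=g g C D we get {g}. So FIRST(C) = {a, g}.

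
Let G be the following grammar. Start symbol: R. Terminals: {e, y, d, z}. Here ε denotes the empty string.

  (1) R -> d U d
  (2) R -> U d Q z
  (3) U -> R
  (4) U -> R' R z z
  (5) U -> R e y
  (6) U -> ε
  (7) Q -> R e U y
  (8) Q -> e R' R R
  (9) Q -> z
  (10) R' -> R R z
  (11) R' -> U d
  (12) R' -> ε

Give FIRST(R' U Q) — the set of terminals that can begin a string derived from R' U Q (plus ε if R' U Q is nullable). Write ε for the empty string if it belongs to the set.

{d, e, z}

FIRST(R): from R->d U d we get {d}; from R->U d Q z we get {d}. So FIRST(R) = {d}.
FIRST(Q): from Q->R e U y we get {d}; from Q->e R' R R we get {e}; from Q->z we get {z}. So FIRST(Q) = {d, e, z}.
FIRST(U): from U->R we get {d}; from U->R' R z z we get {d}; from U->R e y we get {d}; from U->ε we get {ε}. So FIRST(U) = {ε, d}.
FIRST(R'): from R'->R R z we get {d}; from R'->U d we get {d}; from R'->ε we get {ε}. So FIRST(R') = {ε, d}.
FIRST(R' U Q): take FIRST of each symbol in turn, carrying on past any symbol whose FIRST contains ε; result {d, e, z}.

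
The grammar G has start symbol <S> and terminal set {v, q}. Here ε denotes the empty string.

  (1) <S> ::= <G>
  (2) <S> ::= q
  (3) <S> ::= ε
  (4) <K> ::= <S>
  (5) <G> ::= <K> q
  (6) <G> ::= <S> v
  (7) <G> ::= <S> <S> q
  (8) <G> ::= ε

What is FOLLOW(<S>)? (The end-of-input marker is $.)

FIRST(<S>): from <S>::=<G> we get {ε, q, v}; from <S>::=q we get {q}; from <S>::=ε we get {ε}. So FIRST(<S>) = {ε, q, v}.
FIRST(<K>): from <K>::=<S> we get {ε, q, v}. So FIRST(<K>) = {ε, q, v}.
FIRST(<G>): from <G>::=<K> q we get {q, v}; from <G>::=<S> v we get {q, v}; from <G>::=<S> <S> q we get {q, v}; from <G>::=ε we get {ε}. So FIRST(<G>) = {ε, q, v}.
FOLLOW(<S>) includes $ since <S> is the start symbol.
FOLLOW(<K>): in <G>::=<K> q, <K> is followed by q with FIRST {q}. Thus FOLLOW(<K>) = {q}.
FOLLOW(<S>): in <K>::=<S>, the suffix after <S> is empty, so FOLLOW(<S>) ⊇ FOLLOW(<K>) = {q}; in <G>::=<S> v, <S> is followed by v with FIRST {v}; in <G>::=<S> <S> q (occurrence 1), <S> is followed by <S> q with FIRST {q, v}; in <G>::=<S> <S> q (occurrence 2), <S> is followed by q with FIRST {q}. Thus FOLLOW(<S>) = {$, q, v}.
FOLLOW(<G>): in <S>::=<G>, the suffix after <G> is empty, so FOLLOW(<G>) ⊇ FOLLOW(<S>) = {$, q, v}. Thus FOLLOW(<G>) = {$, q, v}.

{$, q, v}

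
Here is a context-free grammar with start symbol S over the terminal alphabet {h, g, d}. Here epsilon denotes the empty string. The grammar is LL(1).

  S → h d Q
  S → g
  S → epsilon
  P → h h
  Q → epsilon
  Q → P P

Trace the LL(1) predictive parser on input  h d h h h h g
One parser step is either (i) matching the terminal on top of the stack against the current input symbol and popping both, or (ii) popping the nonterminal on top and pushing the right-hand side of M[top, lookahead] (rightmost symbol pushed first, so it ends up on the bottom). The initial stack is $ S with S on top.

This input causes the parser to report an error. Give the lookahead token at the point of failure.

      Stack    Input            Action
   1  $ S      h d h h h h g $  expand S → h d Q
   2  $ Q d h  h d h h h h g $  match h
   3  $ Q d    d h h h h g $    match d
   4  $ Q      h h h h g $      expand Q → P P
   5  $ P P    h h h h g $      expand P → h h
   6  $ P h h  h h h h g $      match h
   7  $ P h    h h h g $        match h
   8  $ P      h h g $          expand P → h h
   9  $ h h    h h g $          match h
  10  $ h      h g $            match h
  11  $        g $              error: stack empty but input remains

g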